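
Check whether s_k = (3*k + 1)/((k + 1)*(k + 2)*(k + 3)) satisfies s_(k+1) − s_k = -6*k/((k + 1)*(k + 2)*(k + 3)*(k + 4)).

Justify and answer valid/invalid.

s_(k+1) = (3*k + 4)/((k + 2)*(k + 3)*(k + 4))
s_(k+1) − s_k = -6*k/(k**4 + 10*k**3 + 35*k**2 + 50*k + 24)
(s_(k+1) − s_k) − t_k = 0

Valid: the claim telescopes to t_k.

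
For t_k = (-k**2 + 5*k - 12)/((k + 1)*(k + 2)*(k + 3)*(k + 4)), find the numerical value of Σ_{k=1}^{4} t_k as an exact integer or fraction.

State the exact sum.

Compute t_(k+1)/t_k: get (k**3 - 2*k**2 + 5*k + 8)/(k**3 - 13*k + 60).
Factor: A=k + 1; B=k + 5; C=k**2 - 5*k + 12.
Solve (k + 1)·f(k+1) − (k + 4)·f(k) = k**2 - 5*k + 12.
Bound: deg f ≤ 3.
A polynomial solution: f(k) = k*(2*k**2 + 9*k + 25)/3.
Then R = B(k−1)f/C = k*(k + 4)*(2*k**2 + 9*k + 25)/(3*(k**2 - 5*k + 12)), so s_k = R(k)·t_k = k*(-2*k**2 - 9*k - 25)/(3*(k + 1)*(k + 2)*(k + 3)).
s_(k+1) − s_k = (-k**2 + 5*k - 12)/(k**4 + 10*k**3 + 35*k**2 + 50*k + 24) = t_k.
Evaluate s at k=5 and k=1: -25/42 and -1/2; difference -2/21.

Σ = -2/21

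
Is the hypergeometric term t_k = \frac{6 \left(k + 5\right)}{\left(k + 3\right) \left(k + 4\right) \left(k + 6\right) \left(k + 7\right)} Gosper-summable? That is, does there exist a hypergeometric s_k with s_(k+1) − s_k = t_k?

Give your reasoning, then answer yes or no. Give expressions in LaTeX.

Step 1: r(k) = (k + 3)*(k + 6)**2/((k + 5)**2*(k + 8)).
Take A(k)=k + 3, B(k)=k + 8, C(k)=k**2 + 10*k + 25.
Need (k + 3)·f(k+1) − (k + 7)·f(k) = k**2 + 10*k + 25.
d = 4 from the (1,1,2) case.
Coefficient equations give f(k) = k*(k + 4)*(k + 5)*(k + 9)/36.
Get s_k = R·t_k = k*(k + 9)/(6*(k**2 + 9*k + 18)) with R(k) = B(k−1)f(k)/C(k) = k*(k + 4)*(k + 7)*(k + 9)/(36*(k + 5)).
Verify: 6*(k + 5)/(k**4 + 20*k**3 + 145*k**2 + 450*k + 504) matches t_k.

Yes. s_k = \frac{k \left(k + 9\right)}{6 \left(k^{2} + 9 k + 18\right)}.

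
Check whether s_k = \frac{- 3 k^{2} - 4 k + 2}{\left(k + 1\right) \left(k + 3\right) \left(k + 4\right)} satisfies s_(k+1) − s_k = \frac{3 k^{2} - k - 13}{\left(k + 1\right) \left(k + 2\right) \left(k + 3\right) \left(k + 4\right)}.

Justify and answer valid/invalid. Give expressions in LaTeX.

s_(k+1) = (-4*k - 3*(k + 1)**2 - 2)/((k + 2)*(k + 4)*(k + 5))
s_(k+1) − s_k = (3*k**3 + 2*k**2 - 24*k - 35)/(k**5 + 15*k**4 + 85*k**3 + 225*k**2 + 274*k + 120)
(s_(k+1) − s_k) − t_k = 6*(-2*k**2 - k + 5)/(k**5 + 15*k**4 + 85*k**3 + 225*k**2 + 274*k + 120)

Invalid: residual \frac{6 \left(- 2 k^{2} - k + 5\right)}{k^{5} + 15 k^{4} + 85 k^{3} + 225 k^{2} + 274 k + 120} ≠ 0.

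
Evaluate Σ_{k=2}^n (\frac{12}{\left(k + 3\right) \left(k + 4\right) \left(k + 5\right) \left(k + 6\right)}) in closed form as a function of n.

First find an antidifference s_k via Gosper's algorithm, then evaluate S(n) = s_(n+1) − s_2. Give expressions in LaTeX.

S(n) = \frac{2 \left(n^{3} + 15 n^{2} + 74 n - 90\right)}{105 \left(n^{3} + 15 n^{2} + 74 n + 120\right)}

The ratio is (k + 3)/(k + 7).
So A=k + 3 and B=k + 7, with C=1.
Set up (k + 3)·f(k+1) − (k + 6)·f(k) − (1) = 0.
d = 3 from the (1,1,0) case.
Match coefficients ⇒ f(k) = k*(k**2 + 12*k + 47)/180.
So s_k = (B(k−1)f/C)·t_k = (k*(k + 6)*(k**2 + 12*k + 47)/180)·t_k = k*(k**2 + 12*k + 47)/(15*(k + 3)*(k + 4)*(k + 5)).
s_(k+1) − s_k = 12/(k**4 + 18*k**3 + 119*k**2 + 342*k + 360) = t_k.
s_(n+1) = (n**3 + 15*n**2 + 74*n + 60)/(15*(n**3 + 15*n**2 + 74*n + 120)) and s_(2) = 1/21, so S(n) = 2*(n**3 + 15*n**2 + 74*n - 90)/(105*(n**3 + 15*n**2 + 74*n + 120)).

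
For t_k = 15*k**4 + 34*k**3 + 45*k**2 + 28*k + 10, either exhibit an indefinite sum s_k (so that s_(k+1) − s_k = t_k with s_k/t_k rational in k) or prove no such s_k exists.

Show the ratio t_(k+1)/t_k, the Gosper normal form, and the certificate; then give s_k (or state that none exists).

s_k = k*(3*k**4 + k**3 + 3*k**2 + 3)

t_(k+1)/t_k = (15*k**4 + 94*k**3 + 237*k**2 + 280*k + 132)/(15*k**4 + 34*k**3 + 45*k**2 + 28*k + 10).
Take A(k)=1, B(k)=1, C(k)=k**4 + 34*k**3/15 + 3*k**2 + 28*k/15 + 2/3.
Solve (1)·f(k+1) − (1)·f(k) = k**4 + 34*k**3/15 + 3*k**2 + 28*k/15 + 2/3.
deg f ≤ 5 (via 0,0,4).
Solve for f: f(k) = k*(3*k**4 + k**3 + 3*k**2 + 3)/15 (degree 5 ≤ 5).
Get s_k = R·t_k = k*(3*k**4 + k**3 + 3*k**2 + 3) with R(k) = B(k−1)f(k)/C(k) = k*(3*k**4 + k**3 + 3*k**2 + 3)/(15*k**4 + 34*k**3 + 45*k**2 + 28*k + 10).
Verify: 15*k**4 + 34*k**3 + 45*k**2 + 28*k + 10 matches t_k.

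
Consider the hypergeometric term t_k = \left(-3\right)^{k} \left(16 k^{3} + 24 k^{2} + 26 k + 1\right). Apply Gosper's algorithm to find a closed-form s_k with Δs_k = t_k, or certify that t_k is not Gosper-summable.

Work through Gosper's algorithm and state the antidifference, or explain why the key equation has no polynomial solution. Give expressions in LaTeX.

s_k = \left(-3\right)^{k} \left(- 4 k^{3} + 3 k^{2} - 2 k + 2\right)

Ratio r(k) = 3*(-16*k**3 - 72*k**2 - 122*k - 67)/(16*k**3 + 24*k**2 + 26*k + 1).
A = -3, B = 1, C = k**3 + 3*k**2/2 + 13*k/8 + 1/16.
Need (-3)·f(k+1) − (1)·f(k) = k**3 + 3*k**2/2 + 13*k/8 + 1/16.
Degrees (0,0,3) ⇒ d ≤ 3.
A polynomial solution: f(k) = -(4*k**3 - 3*k**2 + 2*k - 2)/16.
Certificate R = B(k−1)f/C = -(4*k**3 - 3*k**2 + 2*k - 2)/(16*k**3 + 24*k**2 + 26*k + 1) gives s_k = (-3)**k*(-4*k**3 + 3*k**2 - 2*k + 2).
Check: Δs_k = (-3)**k*(16*k**3 + 24*k**2 + 26*k + 1). ✓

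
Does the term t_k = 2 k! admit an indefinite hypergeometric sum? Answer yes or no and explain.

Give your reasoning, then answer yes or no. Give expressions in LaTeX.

No — t_k has no hypergeometric antidifference.

Compute t_(k+1)/t_k: get k + 1.
Factor: A=k + 1; B=1; C=1.
Set up (k + 1)·f(k+1) − (1)·f(k) − (1) = 0.
From deg A=1, deg B=0, deg C=0: d=-1.
deg f ≤ -1 is impossible — no certificate.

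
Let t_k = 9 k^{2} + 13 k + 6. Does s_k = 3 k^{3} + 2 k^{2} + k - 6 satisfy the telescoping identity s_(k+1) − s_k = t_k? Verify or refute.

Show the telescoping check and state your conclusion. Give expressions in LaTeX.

valid (s_(k+1) − s_k reduces to t_k)

s_(k+1) = k*(3*k**2 + 11*k + 14)
s_(k+1) − s_k = 9*k**2 + 13*k + 6
(s_(k+1) − s_k) − t_k = 0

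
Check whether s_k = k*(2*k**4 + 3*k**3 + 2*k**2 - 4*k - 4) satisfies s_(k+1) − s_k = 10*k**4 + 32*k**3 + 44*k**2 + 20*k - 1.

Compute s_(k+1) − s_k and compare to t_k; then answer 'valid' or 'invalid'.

Valid — Δs_k = t_k.

s_(k+1) = 2*k**5 + 13*k**4 + 34*k**3 + 40*k**2 + 16*k - 1
s_(k+1) − s_k = 10*k**4 + 32*k**3 + 44*k**2 + 20*k - 1
(s_(k+1) − s_k) − t_k = 0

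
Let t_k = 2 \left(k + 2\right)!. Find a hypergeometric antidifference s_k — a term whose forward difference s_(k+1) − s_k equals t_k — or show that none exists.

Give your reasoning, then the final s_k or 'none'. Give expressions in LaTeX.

not Gosper-summable; s_k does not exist

Compute t_(k+1)/t_k: get k + 3.
Take A(k)=k + 3, B(k)=1, C(k)=1.
Key eq: (k + 3)·f(k+1) = (1)·f(k) + (1).
deg f ≤ -1 (via 1,0,0).
d = -1 < 0 ⇒ no nonzero polynomial f; not summable.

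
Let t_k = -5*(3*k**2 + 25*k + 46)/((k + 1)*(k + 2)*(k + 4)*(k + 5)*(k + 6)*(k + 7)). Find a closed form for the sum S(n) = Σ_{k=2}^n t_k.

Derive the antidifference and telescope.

t_(k+1)/t_k = (k + 1)*(k + 4)*(25*k + 3*(k + 1)**2 + 71)/((k + 3)*(k + 8)*(3*k**2 + 25*k + 46)).
Normal form (A,B,C) = (k + 1, k + 8, k**3 + 34*k**2/3 + 121*k/3 + 46).
Key eq: (k + 1)·f(k+1) = (k + 7)·f(k) + (k**3 + 34*k**2/3 + 121*k/3 + 46).
From deg A=1, deg B=1, deg C=3: d=6.
Solving with deg f ≤ 6: f(k) = k*(k + 2)*(k + 3)*(k + 5)*(k**2 + 11*k + 34)/72.
Certificate R = B(k−1)f/C = k*(k + 2)*(k + 5)*(k + 7)*(k**2 + 11*k + 34)/(24*(3*k**2 + 25*k + 46)) gives s_k = 5*k*(-k**2 - 11*k - 34)/(24*(k**3 + 11*k**2 + 34*k + 24)).
Δs = 5*(-3*k**2 - 25*k - 46)/(k**6 + 25*k**5 + 247*k**4 + 1219*k**3 + 3112*k**2 + 3796*k + 1680), as required.
Σ_(k=2)^n t_k = s_(n+1) − s_(2) = (5*(-n**3 - 14*n**2 - 59*n - 46)/(24*(n**3 + 14*n**2 + 59*n + 70))) − (-25/144), i.e. 5*(-n**3 - 14*n**2 - 59*n + 74)/(144*(n**3 + 14*n**2 + 59*n + 70)).

S(n) = 5*(-n**3 - 14*n**2 - 59*n + 74)/(144*(n**3 + 14*n**2 + 59*n + 70))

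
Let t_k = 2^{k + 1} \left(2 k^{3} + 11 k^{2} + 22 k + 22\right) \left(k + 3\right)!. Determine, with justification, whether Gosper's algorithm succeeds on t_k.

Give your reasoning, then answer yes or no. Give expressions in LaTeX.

Yes. s_k = 2^{k + 1} \left(k^{2} + 2\right) \left(k + 3\right)!.

r(k) = 2*(2*k**4 + 25*k**3 + 118*k**2 + 257*k + 228)/(2*k**3 + 11*k**2 + 22*k + 22) after simplifying.
Gosper form: A/B · C(k+1)/C(k) with A=2*k + 8, B=1, C=k**3 + 11*k**2/2 + 11*k + 11.
Solve (2*k + 8)·f(k+1) − (1)·f(k) = k**3 + 11*k**2/2 + 11*k + 11.
Bound: deg f ≤ 2.
Coefficient equations give f(k) = (k**2 + 2)/2.
So s_k = (B(k−1)f/C)·t_k = ((k**2 + 2)/(2*k**3 + 11*k**2 + 22*k + 22))·t_k = 2**(k + 1)*(k**2 + 2)*factorial(k + 3).
Δs = 2**(k + 1)*(2*k**3 + 11*k**2 + 22*k + 22)*factorial(k + 3), as required.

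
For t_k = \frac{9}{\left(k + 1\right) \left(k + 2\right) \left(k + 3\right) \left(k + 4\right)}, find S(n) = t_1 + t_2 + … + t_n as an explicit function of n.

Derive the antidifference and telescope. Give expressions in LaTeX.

Compute t_(k+1)/t_k: get (k + 1)/(k + 5).
Factor: A=k + 1; B=k + 5; C=1.
Key eq: (k + 1)·f(k+1) = (k + 4)·f(k) + (1).
From deg A=1, deg B=1, deg C=0: d=3.
Match coefficients ⇒ f(k) = k*(k**2 + 6*k + 11)/18.
Then R = B(k−1)f/C = k*(k + 4)*(k**2 + 6*k + 11)/18, so s_k = R(k)·t_k = k*(k**2 + 6*k + 11)/(2*(k + 1)*(k + 2)*(k + 3)).
Δs = 9/(k**4 + 10*k**3 + 35*k**2 + 50*k + 24), as required.
Σ_(k=1)^n t_k = s_(n+1) − s_(1) = ((n**3 + 9*n**2 + 26*n + 18)/(2*(n**3 + 9*n**2 + 26*n + 24))) − (3/8), i.e. n*(n**2 + 9*n + 26)/(8*(n**3 + 9*n**2 + 26*n + 24)).

S(n) = \frac{n \left(n^{2} + 9 n + 26\right)}{8 \left(n^{3} + 9 n^{2} + 26 n + 24\right)}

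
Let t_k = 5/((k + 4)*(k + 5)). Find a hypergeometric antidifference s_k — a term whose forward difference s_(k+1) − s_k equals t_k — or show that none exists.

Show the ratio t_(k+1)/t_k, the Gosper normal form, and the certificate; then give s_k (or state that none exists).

t_(k+1)/t_k = (k + 4)/(k + 6).
Take A(k)=k + 4, B(k)=k + 6, C(k)=1.
Set up (k + 4)·f(k+1) − (k + 5)·f(k) − (1) = 0.
Bound: deg f ≤ 1.
Match coefficients ⇒ f(k) = k/4.
Get s_k = R·t_k = 5*k/(4*(k + 4)) with R(k) = B(k−1)f(k)/C(k) = k*(k + 5)/4.
s_(k+1) − s_k = 5/(k**2 + 9*k + 20) = t_k.

s_k = 5*k/(4*(k + 4))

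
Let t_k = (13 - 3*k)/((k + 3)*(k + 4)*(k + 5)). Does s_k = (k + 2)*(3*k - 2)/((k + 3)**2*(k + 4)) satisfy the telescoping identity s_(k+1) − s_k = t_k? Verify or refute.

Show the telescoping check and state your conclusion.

s_(k+1) = (k + 3)*(3*k + 1)/((k + 4)**2*(k + 5))
s_(k+1) − s_k = (-(k + 2)*(k + 4)*(k + 5)*(3*k - 2) + (k + 3)**3*(3*k + 1))/((k + 3)**2*(k + 4)**2*(k + 5))
(s_(k+1) − s_k) − t_k = (6*k**2 + 9*k - 49)/(k**5 + 19*k**4 + 143*k**3 + 533*k**2 + 984*k + 720)

Invalid: residual (6*k**2 + 9*k - 49)/(k**5 + 19*k**4 + 143*k**3 + 533*k**2 + 984*k + 720) ≠ 0.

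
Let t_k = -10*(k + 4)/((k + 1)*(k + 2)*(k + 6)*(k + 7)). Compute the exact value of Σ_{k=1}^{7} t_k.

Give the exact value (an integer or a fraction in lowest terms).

Ratio r(k) = (k + 1)*(k + 5)*(k + 6)/((k + 3)*(k + 4)*(k + 8)).
Gosper form: A/B · C(k+1)/C(k) with A=k + 1, B=k + 8, C=k**4 + 16*k**3 + 95*k**2 + 248*k + 240.
Solve (k + 1)·f(k+1) − (k + 7)·f(k) = k**4 + 16*k**3 + 95*k**2 + 248*k + 240.
From deg A=1, deg B=1, deg C=4: d=6.
Solve for f: f(k) = k*(k + 2)*(k + 3)*(k + 4)*(k + 5)*(k + 7)/12 (degree 6 ≤ 6).
Certificate R = B(k−1)f/C = k*(k + 2)*(k + 7)**2/(12*(k + 4)) gives s_k = 5*k*(-k - 7)/(6*(k**2 + 7*k + 6)).
Δs = 10*(-k - 4)/(k**4 + 16*k**3 + 83*k**2 + 152*k + 84), as required.
Telescoping: Σ = s_(8) − s_(1) = -50/63 − (-10/21) = -20/63.

Σ = -20/63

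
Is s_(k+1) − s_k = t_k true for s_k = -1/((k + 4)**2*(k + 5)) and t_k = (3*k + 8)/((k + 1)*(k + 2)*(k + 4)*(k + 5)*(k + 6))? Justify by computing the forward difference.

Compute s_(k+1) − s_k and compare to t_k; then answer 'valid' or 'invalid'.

Invalid: residual 12*(-k**2 - 7*k - 11)/(k**7 + 27*k**6 + 303*k**5 + 1821*k**4 + 6276*k**3 + 12252*k**2 + 12320*k + 4800) ≠ 0.

s_(k+1) = -1/((k + 5)**2*(k + 6))
s_(k+1) − s_k = (3*k + 14)/(k**5 + 24*k**4 + 229*k**3 + 1086*k**2 + 2560*k + 2400)
(s_(k+1) − s_k) − t_k = 12*(-k**2 - 7*k - 11)/(k**7 + 27*k**6 + 303*k**5 + 1821*k**4 + 6276*k**3 + 12252*k**2 + 12320*k + 4800)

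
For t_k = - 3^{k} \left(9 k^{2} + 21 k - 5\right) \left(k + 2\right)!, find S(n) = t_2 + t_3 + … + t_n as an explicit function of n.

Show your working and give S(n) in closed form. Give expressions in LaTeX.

S(n) = - 9 \cdot 3^{n} n \left(n + 3\right)! + 3 \cdot 3^{n} \left(n + 3\right)! + 432

Step 1: r(k) = 3*(9*k**3 + 66*k**2 + 142*k + 75)/(9*k**2 + 21*k - 5).
So A=3*k + 9 and B=1, with C=k**2 + 7*k/3 - 5/9.
Need (3*k + 9)·f(k+1) − (1)·f(k) = k**2 + 7*k/3 - 5/9.
deg f ≤ 1 (via 1,0,2).
Solve for f: f(k) = (3*k - 4)/9 (degree 1 ≤ 1).
Certificate R = B(k−1)f/C = (3*k - 4)/(9*k**2 + 21*k - 5) gives s_k = -3**k*(3*k - 4)*factorial(k + 2).
Δs = -3**k*(9*k**2 + 21*k - 5)*factorial(k + 2), as required.
Evaluate: s_(n+1) = -3**(n + 1)*(3*n - 1)*factorial(n + 3); subtract s_(2) = -432 ⇒ S(n) = -9*3**n*n*factorial(n + 3) + 3*3**n*factorial(n + 3) + 432.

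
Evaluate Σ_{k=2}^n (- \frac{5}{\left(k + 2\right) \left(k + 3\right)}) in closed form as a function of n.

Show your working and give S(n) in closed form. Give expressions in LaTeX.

Compute t_(k+1)/t_k: get (k + 2)/(k + 4).
Normal form (A,B,C) = (k + 2, k + 4, 1).
Solve (k + 2)·f(k+1) − (k + 3)·f(k) = 1.
Bound: deg f ≤ 1.
Match coefficients ⇒ f(k) = k/2.
R(k) = B(k−1)·f(k)/C(k) = k*(k + 3)/2; s_k = R·t_k = -5*k/(2*k + 4).
Check: Δs_k = -5/(k**2 + 5*k + 6). ✓
Evaluate: s_(n+1) = 5*(-n - 1)/(2*(n + 3)); subtract s_(2) = -5/4 ⇒ S(n) = 5*(1 - n)/(4*(n + 3)).

S(n) = \frac{5 \left(1 - n\right)}{4 \left(n + 3\right)}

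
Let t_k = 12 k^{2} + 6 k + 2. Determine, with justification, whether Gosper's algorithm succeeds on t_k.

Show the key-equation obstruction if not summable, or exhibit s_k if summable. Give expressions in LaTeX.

The ratio is (6*k**2 + 15*k + 10)/(6*k**2 + 3*k + 1).
Take A(k)=1, B(k)=1, C(k)=k**2 + k/2 + 1/6.
Solve (1)·f(k+1) − (1)·f(k) = k**2 + k/2 + 1/6.
d = 3 from the (0,0,2) case.
A polynomial solution: f(k) = k*(4*k**2 - 3*k + 1)/12.
R(k) = B(k−1)·f(k)/C(k) = k*(4*k**2 - 3*k + 1)/(2*(6*k**2 + 3*k + 1)); s_k = R·t_k = k*(4*k**2 - 3*k + 1).
Check: Δs_k = 12*k**2 + 6*k + 2. ✓

Yes. s_k = k \left(4 k^{2} - 3 k + 1\right).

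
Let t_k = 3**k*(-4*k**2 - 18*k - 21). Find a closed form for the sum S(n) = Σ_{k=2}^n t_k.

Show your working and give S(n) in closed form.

S(n) = -6*3**n*n**2 - 21*3**n*n - 24*3**n + 153

r(k) = 3*(4*k**2 + 26*k + 43)/(4*k**2 + 18*k + 21) after simplifying.
A = 3, B = 1, C = k**2 + 9*k/2 + 21/4.
Need (3)·f(k+1) − (1)·f(k) = k**2 + 9*k/2 + 21/4.
From deg A=0, deg B=0, deg C=2: d=2.
Match coefficients ⇒ f(k) = (2*k**2 + 3*k + 3)/4.
Then R = B(k−1)f/C = (2*k**2 + 3*k + 3)/(4*k**2 + 18*k + 21), so s_k = R(k)·t_k = 3**k*(-2*k**2 - 3*k - 3).
s_(k+1) − s_k = 3**k*(-4*k**2 - 18*k - 21) = t_k.
s_(n+1) = 3**(n + 1)*(-2*n**2 - 7*n - 8) and s_(2) = -153, so S(n) = -6*3**n*n**2 - 21*3**n*n - 24*3**n + 153.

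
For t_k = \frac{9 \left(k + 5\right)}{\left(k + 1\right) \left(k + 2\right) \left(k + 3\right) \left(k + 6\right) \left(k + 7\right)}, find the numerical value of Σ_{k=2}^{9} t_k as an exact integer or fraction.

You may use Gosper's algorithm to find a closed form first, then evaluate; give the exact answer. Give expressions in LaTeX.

Σ = 21/704

Compute t_(k+1)/t_k: get (k + 1)*(k + 6)**2/((k + 4)*(k + 5)*(k + 8)).
So A=k + 1 and B=k + 8, with C=k**3 + 14*k**2 + 65*k + 100.
Solve (k + 1)·f(k+1) − (k + 7)·f(k) = k**3 + 14*k**2 + 65*k + 100.
From deg A=1, deg B=1, deg C=3: d=6.
Solving with deg f ≤ 6: f(k) = k*(k + 3)*(k + 4)**2*(k + 5)**2/36.
R(k) = B(k−1)·f(k)/C(k) = k*(k + 3)*(k + 4)*(k + 7)/36; s_k = R·t_k = k*(k**2 + 9*k + 20)/(4*(k**3 + 9*k**2 + 20*k + 12)).
Δs = 9*(k + 5)/(k**5 + 19*k**4 + 131*k**3 + 401*k**2 + 540*k + 252), as required.
Telescoping: Σ = s_(10) − s_(2) = 175/704 − (7/32) = 21/704.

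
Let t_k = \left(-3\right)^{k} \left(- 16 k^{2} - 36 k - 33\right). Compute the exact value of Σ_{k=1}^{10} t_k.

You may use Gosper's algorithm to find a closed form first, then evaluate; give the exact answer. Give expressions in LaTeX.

t_(k+1)/t_k = 3*(-16*k**2 - 68*k - 85)/(16*k**2 + 36*k + 33).
Normal form (A,B,C) = (-3, 1, k**2 + 9*k/4 + 33/16).
Set up (-3)·f(k+1) − (1)·f(k) − (k**2 + 9*k/4 + 33/16) = 0.
Bound: deg f ≤ 2.
Coefficient equations give f(k) = -(4*k**2 + 3*k + 3)/16.
Get s_k = R·t_k = (-3)**k*(4*k**2 + 3*k + 3) with R(k) = B(k−1)f(k)/C(k) = -(4*k**2 + 3*k + 3)/(16*k**2 + 36*k + 33).
Check: Δs_k = (-3)**k*(-16*k**2 - 36*k - 33). ✓
Sum = s_(11) − s_(1); s_(11) = -92116440, s_(1) = -30 ⇒ -92116410.

Σ = -92116410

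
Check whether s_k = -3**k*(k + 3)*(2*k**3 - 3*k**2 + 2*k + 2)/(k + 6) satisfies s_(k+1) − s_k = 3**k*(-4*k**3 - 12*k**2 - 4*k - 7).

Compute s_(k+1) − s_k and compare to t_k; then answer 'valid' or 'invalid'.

Invalid: residual 3**(k + 1)*(4*k**4 + 34*k**3 + 79*k**2 + 29*k + 40)/(k**2 + 13*k + 42) ≠ 0.

s_(k+1) = 3**(k + 1)*(-2*k**4 - 11*k**3 - 14*k**2 - 11*k - 12)/(k + 7)
s_(k+1) − s_k = 3**k*(-4*k**5 - 52*k**4 - 226*k**3 - 326*k**2 - 172*k - 174)/(k**2 + 13*k + 42)
(s_(k+1) − s_k) − t_k = 3**(k + 1)*(4*k**4 + 34*k**3 + 79*k**2 + 29*k + 40)/(k**2 + 13*k + 42)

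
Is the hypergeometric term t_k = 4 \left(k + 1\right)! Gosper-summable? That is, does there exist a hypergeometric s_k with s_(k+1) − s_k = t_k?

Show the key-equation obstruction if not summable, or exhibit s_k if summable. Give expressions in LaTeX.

No — t_k has no hypergeometric antidifference.

t_(k+1)/t_k = k + 2.
So A=k + 2 and B=1, with C=1.
f must satisfy (k + 2)·f(k+1) − (1)·f(k) = 1.
Bound: deg f ≤ -1.
d = -1 < 0 ⇒ no nonzero polynomial f; not summable.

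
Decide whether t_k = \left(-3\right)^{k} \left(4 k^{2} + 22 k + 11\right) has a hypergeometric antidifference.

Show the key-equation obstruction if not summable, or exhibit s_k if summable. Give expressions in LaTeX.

Compute t_(k+1)/t_k: get 3*(-4*k**2 - 30*k - 37)/(4*k**2 + 22*k + 11).
So A=-3 and B=1, with C=k**2 + 11*k/2 + 11/4.
Solve (-3)·f(k+1) − (1)·f(k) = k**2 + 11*k/2 + 11/4.
Bound: deg f ≤ 2.
Solving with deg f ≤ 2: f(k) = -(k**2 + 4*k - 1)/4.
Then R = B(k−1)f/C = -(k**2 + 4*k - 1)/(4*k**2 + 22*k + 11), so s_k = R(k)·t_k = (-3)**k*(-k**2 - 4*k + 1).
Check: Δs_k = (-3)**k*(4*k**2 + 22*k + 11). ✓

Yes. s_k = \left(-3\right)^{k} \left(- k^{2} - 4 k + 1\right).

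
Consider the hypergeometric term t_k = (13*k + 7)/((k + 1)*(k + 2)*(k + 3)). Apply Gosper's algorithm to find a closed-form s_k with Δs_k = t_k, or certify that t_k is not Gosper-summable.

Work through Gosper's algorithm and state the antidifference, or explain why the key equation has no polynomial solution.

s_k = k*(5*k + 2)/((k + 1)*(k + 2))

Ratio r(k) = (k + 1)*(13*k + 20)/((k + 4)*(13*k + 7)).
So A=k + 1 and B=k + 4, with C=k + 7/13.
Solve (k + 1)·f(k+1) − (k + 3)·f(k) = k + 7/13.
d = 2 from the (1,1,1) case.
Solve for f: f(k) = k*(5*k + 2)/13 (degree 2 ≤ 2).
R(k) = B(k−1)·f(k)/C(k) = k*(k + 3)*(5*k + 2)/(13*k + 7); s_k = R·t_k = k*(5*k + 2)/((k + 1)*(k + 2)).
Check: Δs_k = (13*k + 7)/(k**3 + 6*k**2 + 11*k + 6). ✓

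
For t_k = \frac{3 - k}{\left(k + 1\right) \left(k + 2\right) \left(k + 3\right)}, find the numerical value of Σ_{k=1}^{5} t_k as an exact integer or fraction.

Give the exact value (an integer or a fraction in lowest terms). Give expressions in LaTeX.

r(k) = (k - 2)*(k + 1)/((k - 3)*(k + 4)) after simplifying.
Normal form (A,B,C) = (k + 1, k + 4, k - 3).
Need (k + 1)·f(k+1) − (k + 3)·f(k) = k - 3.
deg f ≤ 2 (via 1,1,1).
Solve for f: f(k) = -k*(k + 5)/2 (degree 2 ≤ 2).
Get s_k = R·t_k = k*(k + 5)/(2*(k + 1)*(k + 2)) with R(k) = B(k−1)f(k)/C(k) = -k*(k + 3)*(k + 5)/(2*(k - 3)).
Verify: (3 - k)/(k**3 + 6*k**2 + 11*k + 6) matches t_k.
Sum = s_(6) − s_(1); s_(6) = 33/56, s_(1) = 1/2 ⇒ 5/56.

Σ = 5/56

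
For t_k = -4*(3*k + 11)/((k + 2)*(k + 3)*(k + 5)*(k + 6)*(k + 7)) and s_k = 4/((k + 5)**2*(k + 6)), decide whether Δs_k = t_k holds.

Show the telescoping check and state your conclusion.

s_(k+1) = 4/((k + 6)**2*(k + 7))
s_(k+1) − s_k = 4*((k + 5)**2 - (k + 6)*(k + 7))/((k + 5)**2*(k + 6)**2*(k + 7))
(s_(k+1) − s_k) − t_k = 48*(k**2 + 9*k + 19)/(k**7 + 34*k**6 + 486*k**5 + 3776*k**4 + 17165*k**3 + 45462*k**2 + 64620*k + 37800)

Invalid: residual 48*(k**2 + 9*k + 19)/(k**7 + 34*k**6 + 486*k**5 + 3776*k**4 + 17165*k**3 + 45462*k**2 + 64620*k + 37800) ≠ 0.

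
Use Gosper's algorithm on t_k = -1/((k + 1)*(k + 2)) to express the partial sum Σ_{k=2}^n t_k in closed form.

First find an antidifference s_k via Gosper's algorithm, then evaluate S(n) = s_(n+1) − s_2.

S(n) = (1 - n)/(3*(n + 2))

Ratio r(k) = (k + 1)/(k + 3).
Gosper form: A/B · C(k+1)/C(k) with A=k + 1, B=k + 3, C=1.
f must satisfy (k + 1)·f(k+1) − (k + 2)·f(k) = 1.
deg f ≤ 1 (via 1,1,0).
Solving with deg f ≤ 1: f(k) = k.
Get s_k = R·t_k = -k/(k + 1) with R(k) = B(k−1)f(k)/C(k) = k*(k + 2).
s_(k+1) − s_k = -1/(k**2 + 3*k + 2) = t_k.
s_(n+1) = (-n - 1)/(n + 2) and s_(2) = -2/3, so S(n) = (1 - n)/(3*(n + 2)).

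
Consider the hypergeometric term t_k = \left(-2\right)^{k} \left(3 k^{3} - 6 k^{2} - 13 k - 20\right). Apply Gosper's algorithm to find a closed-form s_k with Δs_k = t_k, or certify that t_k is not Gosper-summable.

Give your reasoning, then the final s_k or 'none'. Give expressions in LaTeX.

s_k = \left(-2\right)^{k} \left(- k^{3} + 4 k^{2} + k + 4\right)

r(k) = 2*(-3*k**3 - 3*k**2 + 16*k + 36)/(3*k**3 - 6*k**2 - 13*k - 20) after simplifying.
Take A(k)=-2, B(k)=1, C(k)=k**3 - 2*k**2 - 13*k/3 - 20/3.
f must satisfy (-2)·f(k+1) − (1)·f(k) = k**3 - 2*k**2 - 13*k/3 - 20/3.
deg f ≤ 3 (via 0,0,3).
A polynomial solution: f(k) = -(k**3 - 4*k**2 - k - 4)/3.
R(k) = B(k−1)·f(k)/C(k) = -(k**3 - 4*k**2 - k - 4)/(3*k**3 - 6*k**2 - 13*k - 20); s_k = R·t_k = (-2)**k*(-k**3 + 4*k**2 + k + 4).
s_(k+1) − s_k = (-2)**k*(3*k**3 - 6*k**2 - 13*k - 20) = t_k.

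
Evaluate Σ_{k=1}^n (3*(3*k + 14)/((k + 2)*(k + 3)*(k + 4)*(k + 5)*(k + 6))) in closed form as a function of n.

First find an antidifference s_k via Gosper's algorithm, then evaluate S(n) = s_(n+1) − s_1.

Step 1: r(k) = (k + 2)*(3*k + 17)/((k + 7)*(3*k + 14)).
Factor: A=k + 2; B=k + 7; C=k + 14/3.
Solve (k + 2)·f(k+1) − (k + 6)·f(k) = k + 14/3.
From deg A=1, deg B=1, deg C=1: d=4.
A polynomial solution: f(k) = k*(k + 4)*(k**2 + 10*k + 31)/90.
R(k) = B(k−1)·f(k)/C(k) = k*(k + 4)*(k + 6)*(k**2 + 10*k + 31)/(30*(3*k + 14)); s_k = R·t_k = k*(k**2 + 10*k + 31)/(10*(k**3 + 10*k**2 + 31*k + 30)).
s_(k+1) − s_k = 3*(3*k + 14)/(k**5 + 20*k**4 + 155*k**3 + 580*k**2 + 1044*k + 720) = t_k.
Σ_(k=1)^n t_k = s_(n+1) − s_(1) = ((n**3 + 13*n**2 + 54*n + 42)/(10*(n**3 + 13*n**2 + 54*n + 72))) − (7/120), i.e. n*(n**2 + 13*n + 54)/(24*(n**3 + 13*n**2 + 54*n + 72)).

S(n) = n*(n**2 + 13*n + 54)/(24*(n**3 + 13*n**2 + 54*n + 72))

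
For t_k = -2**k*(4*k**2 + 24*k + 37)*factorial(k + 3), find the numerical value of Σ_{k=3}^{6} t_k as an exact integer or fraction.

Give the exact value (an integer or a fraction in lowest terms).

Ratio r(k) = 2*(4*k**3 + 48*k**2 + 193*k + 260)/(4*k**2 + 24*k + 37).
Factor: A=2*k + 8; B=1; C=k**2 + 6*k + 37/4.
Need (2*k + 8)·f(k+1) − (1)·f(k) = k**2 + 6*k + 37/4.
Degrees (1,0,2) ⇒ d ≤ 1.
Coefficient equations give f(k) = (2*k + 3)/4.
Get s_k = R·t_k = -2**k*(2*k + 3)*factorial(k + 3) with R(k) = B(k−1)f(k)/C(k) = (2*k + 3)/(4*k**2 + 24*k + 37).
Verify: -2**k*(4*k**2 + 24*k + 37)*factorial(k + 3) matches t_k.
Σ_(k=3)^(6) t_k = s_(7) − s_(3) = -7896268800 − (-51840) = -7896216960.

Σ = -7896216960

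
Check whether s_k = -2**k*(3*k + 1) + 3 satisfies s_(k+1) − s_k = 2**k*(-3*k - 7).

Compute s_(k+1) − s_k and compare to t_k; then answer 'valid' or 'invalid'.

Valid — Δs_k = t_k.

s_(k+1) = -2*2**k*(3*k + 4) + 3
s_(k+1) − s_k = 2**k*(-3*k - 7)
(s_(k+1) − s_k) − t_k = 0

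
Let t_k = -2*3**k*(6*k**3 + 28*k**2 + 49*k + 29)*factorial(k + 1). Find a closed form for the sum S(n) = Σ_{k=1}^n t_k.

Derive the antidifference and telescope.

S(n) = -12*3**n*n**4*factorial(n) - 72*3**n*n**3*factorial(n) - 162*3**n*n**2*factorial(n) - 162*3**n*n*factorial(n) - 60*3**n*factorial(n) + 60

The ratio is 3*(6*k**4 + 58*k**3 + 215*k**2 + 358*k + 224)/(6*k**3 + 28*k**2 + 49*k + 29).
Take A(k)=3*k + 6, B(k)=1, C(k)=k**3 + 14*k**2/3 + 49*k/6 + 29/6.
Need (3*k + 6)·f(k+1) − (1)·f(k) = k**3 + 14*k**2/3 + 49*k/6 + 29/6.
d = 2 from the (1,0,3) case.
Match coefficients ⇒ f(k) = (2*k**2 + 2*k + 1)/6.
So s_k = (B(k−1)f/C)·t_k = ((2*k**2 + 2*k + 1)/(6*k**3 + 28*k**2 + 49*k + 29))·t_k = -2*3**k*(2*k**2 + 2*k + 1)*factorial(k + 1).
s_(k+1) − s_k = -2*3**k*(6*k**3 + 28*k**2 + 49*k + 29)*factorial(k + 1) = t_k.
s_(n+1) = -6*3**n*(2*n**2 + 6*n + 5)*factorial(n + 2) and s_(1) = -60, so S(n) = -12*3**n*n**4*factorial(n) - 72*3**n*n**3*factorial(n) - 162*3**n*n**2*factorial(n) - 162*3**n*n*factorial(n) - 60*3**n*factorial(n) + 60.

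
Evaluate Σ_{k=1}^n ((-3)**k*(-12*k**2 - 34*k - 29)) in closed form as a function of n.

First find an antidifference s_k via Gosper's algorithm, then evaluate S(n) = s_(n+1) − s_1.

S(n) = -9*(-3)**n*n**2 - 30*(-3)**n*n - 27*(-3)**n + 27

t_(k+1)/t_k = 3*(-12*k**2 - 58*k - 75)/(12*k**2 + 34*k + 29).
Factor: A=-3; B=1; C=k**2 + 17*k/6 + 29/12.
Need (-3)·f(k+1) − (1)·f(k) = k**2 + 17*k/6 + 29/12.
deg f ≤ 2 (via 0,0,2).
Coefficient equations give f(k) = -(3*k**2 + 4*k + 2)/12.
Then R = B(k−1)f/C = -(3*k**2 + 4*k + 2)/(12*k**2 + 34*k + 29), so s_k = R(k)·t_k = (-3)**k*(3*k**2 + 4*k + 2).
Check: Δs_k = (-3)**k*(-12*k**2 - 34*k - 29). ✓
Telescope: S(n) = s_(n+1) − s_(1) = (-3)**(n + 1)*(3*n**2 + 10*n + 9) − (-27) = -9*(-3)**n*n**2 - 30*(-3)**n*n - 27*(-3)**n + 27.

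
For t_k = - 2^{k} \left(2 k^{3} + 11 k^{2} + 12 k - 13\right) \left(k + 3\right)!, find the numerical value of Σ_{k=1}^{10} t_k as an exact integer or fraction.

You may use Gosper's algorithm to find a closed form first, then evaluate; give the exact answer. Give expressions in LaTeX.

r(k) = 2*(2*k**4 + 25*k**3 + 108*k**2 + 172*k + 48)/(2*k**3 + 11*k**2 + 12*k - 13) after simplifying.
Take A(k)=2*k + 8, B(k)=1, C(k)=k**3 + 11*k**2/2 + 6*k - 13/2.
Need (2*k + 8)·f(k+1) − (1)·f(k) = k**3 + 11*k**2/2 + 6*k - 13/2.
deg f ≤ 2 (via 1,0,3).
Solving with deg f ≤ 2: f(k) = (k**2 - 3)/2.
Certificate R = B(k−1)f/C = (k**2 - 3)/(2*k**3 + 11*k**2 + 12*k - 13) gives s_k = -2**k*(k**2 - 3)*factorial(k + 3).
Verify: -2**k*(2*k**3 + 11*k**2 + 12*k - 13)*factorial(k + 3) matches t_k.
Telescoping: Σ = s_(11) − s_(1) = -21067854564556800 − (96) = -21067854564556896.

Σ = -21067854564556896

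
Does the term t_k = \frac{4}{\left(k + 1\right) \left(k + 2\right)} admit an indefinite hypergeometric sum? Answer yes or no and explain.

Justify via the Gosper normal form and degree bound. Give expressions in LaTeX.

Yes. s_k = \frac{4 k}{k + 1}.

The ratio is (k + 1)/(k + 3).
So A=k + 1 and B=k + 3, with C=1.
Solve (k + 1)·f(k+1) − (k + 2)·f(k) = 1.
d = 1 from the (1,1,0) case.
Solving with deg f ≤ 1: f(k) = k.
Get s_k = R·t_k = 4*k/(k + 1) with R(k) = B(k−1)f(k)/C(k) = k*(k + 2).
Δs = 4/(k**2 + 3*k + 2), as required.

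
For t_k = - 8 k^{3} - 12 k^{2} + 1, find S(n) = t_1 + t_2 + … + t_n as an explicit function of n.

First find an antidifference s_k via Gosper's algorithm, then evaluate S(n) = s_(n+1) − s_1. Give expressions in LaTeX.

Ratio r(k) = (8*(k + 1)**3 + 12*(k + 1)**2 - 1)/(8*k**3 + 12*k**2 - 1).
Gosper form: A/B · C(k+1)/C(k) with A=1, B=1, C=k**3 + 3*k**2/2 - 1/8.
Need (1)·f(k+1) − (1)·f(k) = k**3 + 3*k**2/2 - 1/8.
From deg A=0, deg B=0, deg C=3: d=4.
A polynomial solution: f(k) = k*(2*k**3 - 4*k + 1)/8.
Then R = B(k−1)f/C = k*(2*k**3 - 4*k + 1)/(8*k**3 + 12*k**2 - 1), so s_k = R(k)·t_k = k*(-2*k**3 + 4*k - 1).
Δs = -8*k**3 - 12*k**2 + 1, as required.
Σ_(k=1)^n t_k = s_(n+1) − s_(1) = (-2*n**4 - 8*n**3 - 8*n**2 - n + 1) − (1), i.e. n*(-2*n**3 - 8*n**2 - 8*n - 1).

S(n) = n \left(- 2 n^{3} - 8 n^{2} - 8 n - 1\right)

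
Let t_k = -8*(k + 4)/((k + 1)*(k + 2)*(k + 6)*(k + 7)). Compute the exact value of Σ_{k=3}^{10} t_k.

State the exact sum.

Σ = -14/153

t_(k+1)/t_k = (k + 1)*(k + 5)*(k + 6)/((k + 3)*(k + 4)*(k + 8)).
Normal form (A,B,C) = (k + 1, k + 8, k**4 + 16*k**3 + 95*k**2 + 248*k + 240).
Set up (k + 1)·f(k+1) − (k + 7)·f(k) − (k**4 + 16*k**3 + 95*k**2 + 248*k + 240) = 0.
From deg A=1, deg B=1, deg C=4: d=6.
Coefficient equations give f(k) = k*(k + 2)*(k + 3)*(k + 4)*(k + 5)*(k + 7)/12.
So s_k = (B(k−1)f/C)·t_k = (k*(k + 2)*(k + 7)**2/(12*(k + 4)))·t_k = 2*k*(-k - 7)/(3*(k**2 + 7*k + 6)).
Verify: 8*(-k - 4)/(k**4 + 16*k**3 + 83*k**2 + 152*k + 84) matches t_k.
Telescoping: Σ = s_(11) − s_(3) = -11/17 − (-5/9) = -14/153.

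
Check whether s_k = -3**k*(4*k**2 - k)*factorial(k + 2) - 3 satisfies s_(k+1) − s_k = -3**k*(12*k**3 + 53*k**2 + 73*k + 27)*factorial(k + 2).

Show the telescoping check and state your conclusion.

s_(k+1) = 3**(k + 1)*(k - 4*(k + 1)**2 + 1)*factorial(k + 3) - 3
s_(k+1) − s_k = -3**k*(12*k**3 + 53*k**2 + 73*k + 27)*factorial(k + 2)
(s_(k+1) − s_k) − t_k = 0

valid; difference matches t_k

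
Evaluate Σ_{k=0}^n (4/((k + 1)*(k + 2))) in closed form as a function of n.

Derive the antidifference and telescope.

S(n) = 4*(n + 1)/(n + 2)

The ratio is (k + 1)/(k + 3).
Take A(k)=k + 1, B(k)=k + 3, C(k)=1.
Key eq: (k + 1)·f(k+1) = (k + 2)·f(k) + (1).
Bound: deg f ≤ 1.
Solving with deg f ≤ 1: f(k) = k.
So s_k = (B(k−1)f/C)·t_k = (k*(k + 2))·t_k = 4*k/(k + 1).
s_(k+1) − s_k = 4/(k**2 + 3*k + 2) = t_k.
s_(n+1) = 4*(n + 1)/(n + 2) and s_(0) = 0, so S(n) = 4*(n + 1)/(n + 2).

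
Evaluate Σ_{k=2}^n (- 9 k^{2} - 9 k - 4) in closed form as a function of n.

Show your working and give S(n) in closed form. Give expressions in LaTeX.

r(k) = (9*k**2 + 27*k + 22)/(9*k**2 + 9*k + 4) after simplifying.
Factor: A=1; B=1; C=k**2 + k + 4/9.
Solve (1)·f(k+1) − (1)·f(k) = k**2 + k + 4/9.
deg f ≤ 3 (via 0,0,2).
Solve for f: f(k) = k*(3*k**2 + 1)/9 (degree 3 ≤ 3).
Get s_k = R·t_k = -3*k**3 - k with R(k) = B(k−1)f(k)/C(k) = k*(3*k**2 + 1)/(9*k**2 + 9*k + 4).
Verify: -9*k**2 - 9*k - 4 matches t_k.
s_(n+1) = -3*n**3 - 9*n**2 - 10*n - 4 and s_(2) = -26, so S(n) = -3*n**3 - 9*n**2 - 10*n + 22.

S(n) = - 3 n^{3} - 9 n^{2} - 10 n + 22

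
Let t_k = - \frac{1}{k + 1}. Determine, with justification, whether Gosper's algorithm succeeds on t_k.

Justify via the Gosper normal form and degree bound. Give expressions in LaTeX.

No. Not Gosper-summable.

r(k) = (k + 1)/(k + 2) after simplifying.
A = k + 1, B = k + 2, C = 1.
f must satisfy (k + 1)·f(k+1) − (k + 1)·f(k) = 1.
d = 0 from the (1,1,0) case.
Write f(k) = c0. Then LHS − RHS = -1, requiring -1 = 0: contradictory. No certificate.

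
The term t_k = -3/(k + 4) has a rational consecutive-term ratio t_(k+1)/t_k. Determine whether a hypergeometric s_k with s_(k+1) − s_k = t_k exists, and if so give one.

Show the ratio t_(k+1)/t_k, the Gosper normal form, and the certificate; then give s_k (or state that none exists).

Ratio r(k) = (k + 4)/(k + 5).
So A=k + 4 and B=k + 5, with C=1.
Need (k + 4)·f(k+1) − (k + 4)·f(k) = 1.
Bound: deg f ≤ 0.
Generic f = c0 gives residual -1; -1 = 0 cannot hold, so t_k is not Gosper-summable.

none (Gosper's algorithm certifies no s_k)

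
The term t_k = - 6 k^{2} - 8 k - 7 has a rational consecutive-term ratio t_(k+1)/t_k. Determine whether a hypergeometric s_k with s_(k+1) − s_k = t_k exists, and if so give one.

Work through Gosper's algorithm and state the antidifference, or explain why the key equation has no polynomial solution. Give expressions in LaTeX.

The ratio is (6*k**2 + 20*k + 21)/(6*k**2 + 8*k + 7).
Take A(k)=1, B(k)=1, C(k)=k**2 + 4*k/3 + 7/6.
Solve (1)·f(k+1) − (1)·f(k) = k**2 + 4*k/3 + 7/6.
Bound: deg f ≤ 3.
Solve for f: f(k) = k*(2*k**2 + k + 4)/6 (degree 3 ≤ 3).
Then R = B(k−1)f/C = k*(2*k**2 + k + 4)/(6*k**2 + 8*k + 7), so s_k = R(k)·t_k = k*(-2*k**2 - k - 4).
Verify: -6*k**2 - 8*k - 7 matches t_k.

s_k = k \left(- 2 k^{2} - k - 4\right)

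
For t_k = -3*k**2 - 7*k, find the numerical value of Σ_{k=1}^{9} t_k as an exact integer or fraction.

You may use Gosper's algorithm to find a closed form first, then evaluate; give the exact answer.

Compute t_(k+1)/t_k: get (3*k**2 + 13*k + 10)/(k*(3*k + 7)).
So A=1 and B=1, with C=k**2 + 7*k/3.
f must satisfy (1)·f(k+1) − (1)·f(k) = k**2 + 7*k/3.
Degrees (0,0,2) ⇒ d ≤ 3.
Solve for f: f(k) = k*(k - 1)*(k + 3)/3 (degree 3 ≤ 3).
Get s_k = R·t_k = k*(-k**2 - 2*k + 3) with R(k) = B(k−1)f(k)/C(k) = (k - 1)*(k + 3)/(3*k + 7).
Check: Δs_k = k*(-3*k - 7). ✓
Evaluate s at k=10 and k=1: -1170 and 0; difference -1170.

Σ = -1170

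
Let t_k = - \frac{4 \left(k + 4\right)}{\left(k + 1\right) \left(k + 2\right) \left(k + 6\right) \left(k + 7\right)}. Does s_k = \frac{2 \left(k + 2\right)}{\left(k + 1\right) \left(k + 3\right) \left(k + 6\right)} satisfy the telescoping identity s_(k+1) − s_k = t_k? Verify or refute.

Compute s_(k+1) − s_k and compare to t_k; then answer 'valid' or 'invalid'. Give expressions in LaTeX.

Invalid: residual \frac{2 \left(3 k^{2} + 23 k + 38\right)}{k^{6} + 23 k^{5} + 207 k^{4} + 925 k^{3} + 2144 k^{2} + 2412 k + 1008} ≠ 0.

s_(k+1) = 2*(k + 3)/((k + 2)*(k + 4)*(k + 7))
s_(k+1) − s_k = 2*(-2*k**3 - 19*k**2 - 57*k - 58)/(k**6 + 23*k**5 + 207*k**4 + 925*k**3 + 2144*k**2 + 2412*k + 1008)
(s_(k+1) − s_k) − t_k = 2*(3*k**2 + 23*k + 38)/(k**6 + 23*k**5 + 207*k**4 + 925*k**3 + 2144*k**2 + 2412*k + 1008)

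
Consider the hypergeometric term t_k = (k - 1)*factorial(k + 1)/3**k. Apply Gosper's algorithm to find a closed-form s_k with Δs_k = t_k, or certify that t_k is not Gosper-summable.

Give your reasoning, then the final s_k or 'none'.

s_k = 3**(1 - k)*factorial(k + 1)

t_(k+1)/t_k = k*(k + 2)/(3*(k - 1)).
Factor: A=k/3 + 2/3; B=1; C=k - 1.
Key eq: (k/3 + 2/3)·f(k+1) = (1)·f(k) + (k - 1).
Bound: deg f ≤ 0.
Coefficient equations give f(k) = 3.
Then R = B(k−1)f/C = 3/(k - 1), so s_k = R(k)·t_k = 3**(1 - k)*factorial(k + 1).
Δs = (k - 1)*factorial(k + 1)/3**k, as required.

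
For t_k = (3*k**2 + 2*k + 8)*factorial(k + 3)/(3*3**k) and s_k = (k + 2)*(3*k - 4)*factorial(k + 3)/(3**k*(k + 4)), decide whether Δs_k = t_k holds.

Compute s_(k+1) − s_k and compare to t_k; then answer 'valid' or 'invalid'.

Invalid: residual -2*(3*k**3 + 14*k**2 + 7*k + 44)*factorial(k + 3)/(3*3**k*(k + 4)*(k + 5)) ≠ 0.

s_(k+1) = (k + 3)*(3*k - 1)*factorial(k + 4)/(3*3**k*(k + 5))
s_(k+1) − s_k = (3*k**4 + 23*k**3 + 58*k**2 + 98*k + 72)*factorial(k + 3)/(3*3**k*(k + 4)*(k + 5))
(s_(k+1) − s_k) − t_k = -2*(3*k**3 + 14*k**2 + 7*k + 44)*factorial(k + 3)/(3*3**k*(k + 4)*(k + 5))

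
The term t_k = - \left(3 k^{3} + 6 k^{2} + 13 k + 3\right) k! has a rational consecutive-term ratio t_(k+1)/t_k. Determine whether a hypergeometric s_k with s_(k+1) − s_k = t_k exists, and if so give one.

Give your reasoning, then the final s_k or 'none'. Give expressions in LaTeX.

s_k = - \left(3 k^{2} + 4\right) k!

Step 1: r(k) = (3*k**4 + 18*k**3 + 49*k**2 + 59*k + 25)/(3*k**3 + 6*k**2 + 13*k + 3).
So A=k + 1 and B=1, with C=k**3 + 2*k**2 + 13*k/3 + 1.
Solve (k + 1)·f(k+1) − (1)·f(k) = k**3 + 2*k**2 + 13*k/3 + 1.
deg f ≤ 2 (via 1,0,3).
Solve for f: f(k) = (3*k**2 + 4)/3 (degree 2 ≤ 2).
Get s_k = R·t_k = -(3*k**2 + 4)*factorial(k) with R(k) = B(k−1)f(k)/C(k) = (3*k**2 + 4)/(3*k**3 + 6*k**2 + 13*k + 3).
Verify: -(3*k**3 + 6*k**2 + 13*k + 3)*factorial(k) matches t_k.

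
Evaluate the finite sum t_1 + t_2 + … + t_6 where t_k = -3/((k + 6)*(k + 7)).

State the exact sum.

The ratio is (k + 6)/(k + 8).
So A=k + 6 and B=k + 8, with C=1.
Set up (k + 6)·f(k+1) − (k + 7)·f(k) − (1) = 0.
Degrees (1,1,0) ⇒ d ≤ 1.
Solve for f: f(k) = k/6 (degree 1 ≤ 1).
Get s_k = R·t_k = -k/(2*k + 12) with R(k) = B(k−1)f(k)/C(k) = k*(k + 7)/6.
Verify: -3/(k**2 + 13*k + 42) matches t_k.
Evaluate s at k=7 and k=1: -7/26 and -1/14; difference -18/91.

Σ = -18/91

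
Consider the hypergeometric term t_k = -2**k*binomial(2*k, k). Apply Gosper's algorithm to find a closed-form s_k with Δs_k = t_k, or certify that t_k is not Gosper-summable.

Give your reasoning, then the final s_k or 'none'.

none — t_k is not Gosper-summable

Step 1: r(k) = 4*(2*k + 1)/(k + 1).
Gosper form: A/B · C(k+1)/C(k) with A=8*k + 4, B=k + 1, C=1.
Need (8*k + 4)·f(k+1) − (k)·f(k) = 1.
Bound: deg f ≤ -1.
Bound -1 < 0, so the key equation has no polynomial solution.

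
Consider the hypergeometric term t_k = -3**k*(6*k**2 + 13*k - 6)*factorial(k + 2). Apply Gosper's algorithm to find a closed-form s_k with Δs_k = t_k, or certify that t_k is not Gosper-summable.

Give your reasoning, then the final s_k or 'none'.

s_k = -3**k*(2*k - 3)*factorial(k + 2)

t_(k+1)/t_k = 3*(6*k**3 + 43*k**2 + 88*k + 39)/(6*k**2 + 13*k - 6).
Gosper form: A/B · C(k+1)/C(k) with A=3*k + 9, B=1, C=k**2 + 13*k/6 - 1.
Key eq: (3*k + 9)·f(k+1) = (1)·f(k) + (k**2 + 13*k/6 - 1).
d = 1 from the (1,0,2) case.
Solving with deg f ≤ 1: f(k) = (2*k - 3)/6.
Get s_k = R·t_k = -3**k*(2*k - 3)*factorial(k + 2) with R(k) = B(k−1)f(k)/C(k) = (2*k - 3)/(6*k**2 + 13*k - 6).
s_(k+1) − s_k = -3**k*(6*k**2 + 13*k - 6)*factorial(k + 2) = t_k.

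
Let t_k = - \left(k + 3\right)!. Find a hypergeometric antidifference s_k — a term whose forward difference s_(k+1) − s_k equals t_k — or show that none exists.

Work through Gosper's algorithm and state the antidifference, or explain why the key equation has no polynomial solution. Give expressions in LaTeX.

not Gosper-summable; s_k does not exist

Ratio r(k) = k + 4.
So A=k + 4 and B=1, with C=1.
Key eq: (k + 4)·f(k+1) = (1)·f(k) + (1).
d = -1 from the (1,0,0) case.
d = -1 < 0 ⇒ no nonzero polynomial f; not summable.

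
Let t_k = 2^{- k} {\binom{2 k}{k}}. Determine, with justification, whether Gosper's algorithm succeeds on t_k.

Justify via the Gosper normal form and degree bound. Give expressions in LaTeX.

No; the degree bound rules out any f.

r(k) = (2*k + 1)/(k + 1) after simplifying.
So A=2*k + 1 and B=k + 1, with C=1.
f must satisfy (2*k + 1)·f(k+1) − (k)·f(k) = 1.
From deg A=1, deg B=1, deg C=0: d=-1.
Bound -1 < 0, so the key equation has no polynomial solution.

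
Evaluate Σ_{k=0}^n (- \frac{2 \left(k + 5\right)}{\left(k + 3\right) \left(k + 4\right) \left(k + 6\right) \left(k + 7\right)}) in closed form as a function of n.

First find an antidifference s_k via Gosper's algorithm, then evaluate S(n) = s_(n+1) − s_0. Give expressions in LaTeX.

The ratio is (k + 3)*(k + 6)**2/((k + 5)**2*(k + 8)).
Take A(k)=k + 3, B(k)=k + 8, C(k)=k**2 + 10*k + 25.
Solve (k + 3)·f(k+1) − (k + 7)·f(k) = k**2 + 10*k + 25.
Bound: deg f ≤ 4.
A polynomial solution: f(k) = k*(k + 4)*(k + 5)*(k + 9)/36.
Certificate R = B(k−1)f/C = k*(k + 4)*(k + 7)*(k + 9)/(36*(k + 5)) gives s_k = k*(-k - 9)/(18*(k**2 + 9*k + 18)).
s_(k+1) − s_k = 2*(-k - 5)/(k**4 + 20*k**3 + 145*k**2 + 450*k + 504) = t_k.
Σ_(k=0)^n t_k = s_(n+1) − s_(0) = ((-n**2 - 11*n - 10)/(18*(n**2 + 11*n + 28))) − (0), i.e. (-n**2 - 11*n - 10)/(18*(n**2 + 11*n + 28)).

S(n) = \frac{- n^{2} - 11 n - 10}{18 \left(n^{2} + 11 n + 28\right)}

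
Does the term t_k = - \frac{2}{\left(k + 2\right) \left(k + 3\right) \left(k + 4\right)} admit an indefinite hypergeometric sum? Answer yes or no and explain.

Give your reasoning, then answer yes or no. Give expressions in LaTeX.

Yes. s_k = \frac{k \left(- k - 5\right)}{6 \left(k + 2\right) \left(k + 3\right)}.

The ratio is (k + 2)/(k + 5).
A = k + 2, B = k + 5, C = 1.
f must satisfy (k + 2)·f(k+1) − (k + 4)·f(k) = 1.
From deg A=1, deg B=1, deg C=0: d=2.
A polynomial solution: f(k) = k*(k + 5)/12.
So s_k = (B(k−1)f/C)·t_k = (k*(k + 4)*(k + 5)/12)·t_k = k*(-k - 5)/(6*(k + 2)*(k + 3)).
Verify: -2/(k**3 + 9*k**2 + 26*k + 24) matches t_k.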